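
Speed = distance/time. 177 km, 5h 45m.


Distance: 177 km
Time: 5h 45m = 345 min = 345/60 = 23/4 hours
Speed = 177 ÷ (23/4) = 177 × 4 / 23 = 708/23 ≈ 30.8 km/h

30.8 km/h


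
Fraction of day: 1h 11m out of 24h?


0.0493 (4.93%)

Total minutes: 1×60 + 11 = 71
Day = 24×60 = 1440 minutes
Fraction = 71/1440 ≈ 0.0493
As a percentage: 71/1440 × 100 ≈ 4.93%


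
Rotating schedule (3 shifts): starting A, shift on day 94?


Shifts: A, B, C
Start: A (index 0)
Day 94: (0 + 94 - 1) mod 3
= 93 mod 3
= 0
Index 0 → shift A

Shift A


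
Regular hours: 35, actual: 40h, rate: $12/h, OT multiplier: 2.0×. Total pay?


$540.00

Regular: 35h × $12 = $420.00
Overtime: 40 - 35 = 5h
OT pay: 5h × $12 × 2.0 = $120.00
Total = $420.00 + $120.00 = $540.00


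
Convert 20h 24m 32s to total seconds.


Hours: 20 × 3600 = 72000
Minutes: 24 × 60 = 1440
Seconds: 32
Total = 72000 + 1440 + 32 = 73472

73472 seconds


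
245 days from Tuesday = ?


Tuesday

Start: Tuesday (index 1)
(1 + 245) mod 7
= 246 mod 7
= 1
Index 1 → Tuesday


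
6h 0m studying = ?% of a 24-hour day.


25.0%

Time: 360 minutes
Day: 1440 minutes
Percentage = (360/1440) × 100 = 25.0%


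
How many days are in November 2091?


Month: November (month 11)
November has 30 days

30 days


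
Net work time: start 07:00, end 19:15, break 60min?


11h 15m (675 minutes)

Total time = (19×60+15) - (7×60+0)
= 1155 - 420 = 735 min
Minus break: 735 - 60 = 675 min
= 11h 15m


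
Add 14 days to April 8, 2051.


Start: April 8, 2051
Add 14 days
April 8 + 14 = April 22, 2051

April 22, 2051


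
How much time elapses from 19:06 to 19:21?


0h 15m

End time in minutes: 19×60 + 21 = 1161
Start time in minutes: 19×60 + 6 = 1146
Difference = 1161 - 1146 = 15 minutes
= 0 hours 15 minutes


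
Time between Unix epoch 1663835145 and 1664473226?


Difference = 1664473226 - 1663835145 = 638081 seconds
In hours: 638081 / 3600 ≈ 177.2
In days: 638081 / 86400 ≈ 7.39

638081 seconds (177.2 hours / 7.39 days)


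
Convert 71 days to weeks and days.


10 weeks 1 days

Weeks: 71 ÷ 7 = 10 remainder 1


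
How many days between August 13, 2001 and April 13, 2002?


From August 13, 2001 to April 13, 2002
Rest of August 2001: 31 - 13 = 18
Full months: September 30, October 31, November 30, December 31, January 31, February 2002 28, March 31
Days into April 2002: 13
Total = 18 + 30 + 31 + 30 + 31 + 31 + 28 + 31 + 13 = 243 days

243 days


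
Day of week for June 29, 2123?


Zeller's congruence:
q=29, m=6, k=23, j=21
h = (29 + ⌊13×7/5⌋ + 23 + ⌊23/4⌋ + ⌊21/4⌋ - 2×21) mod 7
= (29 + 18 + 23 + 5 + 5 - 42) mod 7
= 38 mod 7 = 3
h=3 → Tuesday

Tuesday


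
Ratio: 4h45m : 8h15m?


19:33 (0.58)

Duration 1: 285 minutes
Duration 2: 495 minutes
Ratio = 285:495
GCD = 15
Simplified = 19:33
As a decimal: 19/33 ≈ 0.58


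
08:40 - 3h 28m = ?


05:12

Start: 520 minutes from midnight
Subtract: 208 minutes
Remaining: 520 - 208 = 312
Hours: 5, Minutes: 12


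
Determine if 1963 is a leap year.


Rules: divisible by 4 AND (not by 100 OR by 400)
1963 ÷ 4 = 490 remainder 3 → not divisible by 4
Not divisible by 4 → not a leap year

No


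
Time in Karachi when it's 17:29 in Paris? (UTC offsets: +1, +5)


Time difference = UTC+5 - UTC+1 = +4 hours
New hour = (17 + 4) mod 24
= 21 mod 24 = 21
Minutes unchanged → 21:29

21:29


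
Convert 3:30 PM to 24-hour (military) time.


15:30

Input: 3:30 PM
PM: 3 + 12 = 15


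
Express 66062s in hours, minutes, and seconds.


18h 21m 2s

Hours: 66062 ÷ 3600 = 18 remainder 1262
Minutes: 1262 ÷ 60 = 21 remainder 2
Seconds: 2


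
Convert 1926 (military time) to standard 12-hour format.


7:26 PM

Hour: 19
19 - 12 = 7 → PM


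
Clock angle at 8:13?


Hour hand = 8×30 + 13×0.5 = 246.5°
Minute hand = 13×6 = 78°
Difference = |246.5 - 78| = 168.5°

168.5°


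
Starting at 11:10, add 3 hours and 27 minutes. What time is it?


14:37

Start: 670 minutes from midnight
Add: 207 minutes
Total: 877 minutes
Hours: 877 ÷ 60 = 14 remainder 37


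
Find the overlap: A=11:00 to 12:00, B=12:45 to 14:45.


Meeting A: 660-720 (in minutes from midnight)
Meeting B: 765-885
Overlap start = max(660, 765) = 765
Overlap end = min(720, 885) = 720
Overlap = max(0, 720 - 765) = 0 min

0 minutes


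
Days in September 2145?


30 days

Month: September (month 9)
September has 30 days


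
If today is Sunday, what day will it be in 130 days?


Start: Sunday (index 6)
(6 + 130) mod 7
= 136 mod 7
= 3
Index 3 → Thursday

Thursday


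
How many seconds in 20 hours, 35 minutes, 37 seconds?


Hours: 20 × 3600 = 72000
Minutes: 35 × 60 = 2100
Seconds: 37
Total = 72000 + 2100 + 37 = 74137

74137 seconds


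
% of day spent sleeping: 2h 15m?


9.4%

Time: 135 minutes
Day: 1440 minutes
Percentage = (135/1440) × 100 ≈ 9.4%


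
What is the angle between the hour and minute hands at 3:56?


Hour hand = 3×30 + 56×0.5 = 118.0°
Minute hand = 56×6 = 336°
Difference = |118.0 - 336| = 218.0°
Since > 180°: 360 - 218.0 = 142.0°

142.0°


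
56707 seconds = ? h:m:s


15h 45m 7s

Hours: 56707 ÷ 3600 = 15 remainder 2707
Minutes: 2707 ÷ 60 = 45 remainder 7
Seconds: 7


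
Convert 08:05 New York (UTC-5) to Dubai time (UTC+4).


Time difference = UTC+4 - UTC-5 = +9 hours
New hour = (8 + 9) mod 24
= 17 mod 24 = 17
Minutes unchanged → 17:05

17:05


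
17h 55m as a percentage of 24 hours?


Total minutes: 17×60 + 55 = 1075
Day = 24×60 = 1440 minutes
Fraction = 1075/1440 ≈ 0.7465
As a percentage: 1075/1440 × 100 ≈ 74.65%

0.7465 (74.65%)


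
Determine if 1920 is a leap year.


Yes

Rules: divisible by 4 AND (not by 100 OR by 400)
1920 ÷ 4 = 480 exactly → divisible by 4
1920 ÷ 100 = 19 remainder 20 → not divisible by 100
Divisible by 4 but not by 100 → leap year


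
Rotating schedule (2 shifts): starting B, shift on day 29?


Shift B

Shifts: A, B
Start: B (index 1)
Day 29: (1 + 29 - 1) mod 2
= 29 mod 2
= 1
Index 1 → shift B


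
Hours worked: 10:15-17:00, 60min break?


5h 45m (345 minutes)

Total time = (17×60+0) - (10×60+15)
= 1020 - 615 = 405 min
Minus break: 405 - 60 = 345 min
= 5h 45m


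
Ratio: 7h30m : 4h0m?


Duration 1: 450 minutes
Duration 2: 240 minutes
Ratio = 450:240
GCD = 30
Simplified = 15:8
As a decimal: 15/8 ≈ 1.88

15:8 (1.88)


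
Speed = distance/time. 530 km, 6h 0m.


88.3 km/h

Distance: 530 km
Time: 6 hours
Speed = 530 / 6 ≈ 88.3 km/h


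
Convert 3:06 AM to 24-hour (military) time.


Input: 3:06 AM
AM hour stays: 3

03:06


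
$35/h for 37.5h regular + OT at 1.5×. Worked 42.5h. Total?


$1575.00

Regular: 37.5h × $35 = $1312.50
Overtime: 42.5 - 37.5 = 5.0h
OT pay: 5.0h × $35 × 1.5 = $262.50
Total = $1312.50 + $262.50 = $1575.00


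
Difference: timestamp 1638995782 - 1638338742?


Difference = 1638995782 - 1638338742 = 657040 seconds
In hours: 657040 / 3600 ≈ 182.5
In days: 657040 / 86400 ≈ 7.60

657040 seconds (182.5 hours / 7.60 days)


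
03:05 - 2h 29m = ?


00:36

Start: 185 minutes from midnight
Subtract: 149 minutes
Remaining: 185 - 149 = 36
Hours: 0, Minutes: 36


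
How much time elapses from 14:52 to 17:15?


End time in minutes: 17×60 + 15 = 1035
Start time in minutes: 14×60 + 52 = 892
Difference = 1035 - 892 = 143 minutes
= 2 hours 23 minutes

2h 23m


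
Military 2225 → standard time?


Hour: 22
22 - 12 = 10 → PM

10:25 PM


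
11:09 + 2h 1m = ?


13:10

Start: 669 minutes from midnight
Add: 121 minutes
Total: 790 minutes
Hours: 790 ÷ 60 = 13 remainder 10


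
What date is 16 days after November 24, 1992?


Start: November 24, 1992
Add 16 days
November 24 → December 1: 30 - 24 + 1 = 7 days (16 - 7 = 9 left)
December 1 + 9 = December 10, 1992

December 10, 1992


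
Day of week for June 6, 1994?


Monday

Zeller's congruence:
q=6, m=6, k=94, j=19
h = (6 + ⌊13×7/5⌋ + 94 + ⌊94/4⌋ + ⌊19/4⌋ - 2×19) mod 7
= (6 + 18 + 94 + 23 + 4 - 38) mod 7
= 107 mod 7 = 2
h=2 → Monday


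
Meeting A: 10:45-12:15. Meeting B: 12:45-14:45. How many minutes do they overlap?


0 minutes

Meeting A: 645-735 (in minutes from midnight)
Meeting B: 765-885
Overlap start = max(645, 765) = 765
Overlap end = min(735, 885) = 735
Overlap = max(0, 735 - 765) = 0 min


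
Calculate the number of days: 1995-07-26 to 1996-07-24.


From July 26, 1995 to July 24, 1996
Rest of July 1995: 31 - 26 = 5
Full months: August 31, September 30, October 31, November 30, December 31, January 31, February 1996 29, March 31, April 30, May 31, June 30
Days into July 1996: 24
Total = 5 + 31 + 30 + 31 + 30 + 31 + 31 + 29 + 31 + 30 + 31 + 30 + 24 = 364 days

364 days


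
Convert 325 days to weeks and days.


Weeks: 325 ÷ 7 = 46 remainder 3

46 weeks 3 days


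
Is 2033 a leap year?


Rules: divisible by 4 AND (not by 100 OR by 400)
2033 ÷ 4 = 508 remainder 1 → not divisible by 4
Not divisible by 4 → not a leap year

No


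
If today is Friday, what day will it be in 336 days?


Start: Friday (index 4)
(4 + 336) mod 7
= 340 mod 7
= 4
Index 4 → Friday

Friday


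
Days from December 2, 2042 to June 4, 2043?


From December 2, 2042 to June 4, 2043
Rest of December 2042: 31 - 2 = 29
Full months: January 31, February 2043 28, March 31, April 30, May 31
Days into June 2043: 4
Total = 29 + 31 + 28 + 31 + 30 + 31 + 4 = 184 days

184 days


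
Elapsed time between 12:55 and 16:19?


End time in minutes: 16×60 + 19 = 979
Start time in minutes: 12×60 + 55 = 775
Difference = 979 - 775 = 204 minutes
= 3 hours 24 minutes

3h 24m


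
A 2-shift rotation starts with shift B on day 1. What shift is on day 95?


Shift B

Shifts: A, B
Start: B (index 1)
Day 95: (1 + 95 - 1) mod 2
= 95 mod 2
= 1
Index 1 → shift B


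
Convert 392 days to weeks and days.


Weeks: 392 ÷ 7 = 56 remainder 0

56 weeks 0 days


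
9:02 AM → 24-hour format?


09:02

Input: 9:02 AM
AM hour stays: 9


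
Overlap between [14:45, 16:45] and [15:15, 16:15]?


60 minutes

Meeting A: 885-1005 (in minutes from midnight)
Meeting B: 915-975
Overlap start = max(885, 915) = 915
Overlap end = min(1005, 975) = 975
Overlap = max(0, 975 - 915) = 60 min


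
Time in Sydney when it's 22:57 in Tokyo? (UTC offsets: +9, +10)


Time difference = UTC+10 - UTC+9 = +1 hours
New hour = (22 + 1) mod 24
= 23 mod 24 = 23
Minutes unchanged → 23:57

23:57


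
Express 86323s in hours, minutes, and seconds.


23h 58m 43s

Hours: 86323 ÷ 3600 = 23 remainder 3523
Minutes: 3523 ÷ 60 = 58 remainder 43
Seconds: 43


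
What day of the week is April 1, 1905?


Zeller's congruence:
q=1, m=4, k=5, j=19
h = (1 + ⌊13×5/5⌋ + 5 + ⌊5/4⌋ + ⌊19/4⌋ - 2×19) mod 7
= (1 + 13 + 5 + 1 + 4 - 38) mod 7
= -14 mod 7 = 0
h=0 → Saturday

Saturday


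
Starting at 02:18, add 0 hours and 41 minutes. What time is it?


02:59

Start: 138 minutes from midnight
Add: 41 minutes
Total: 179 minutes
Hours: 179 ÷ 60 = 2 remainder 59


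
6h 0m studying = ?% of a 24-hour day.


25.0%

Time: 360 minutes
Day: 1440 minutes
Percentage = (360/1440) × 100 = 25.0%


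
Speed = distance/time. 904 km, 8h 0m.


113.0 km/h

Distance: 904 km
Time: 8 hours
Speed = 904 / 8 = 113.0 km/h


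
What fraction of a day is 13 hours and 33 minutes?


Total minutes: 13×60 + 33 = 813
Day = 24×60 = 1440 minutes
Fraction = 813/1440 ≈ 0.5646
As a percentage: 813/1440 × 100 ≈ 56.46%

0.5646 (56.46%)


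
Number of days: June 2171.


30 days

Month: June (month 6)
June has 30 days


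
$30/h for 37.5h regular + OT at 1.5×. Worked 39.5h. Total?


$1215.00

Regular: 37.5h × $30 = $1125.00
Overtime: 39.5 - 37.5 = 2.0h
OT pay: 2.0h × $30 × 1.5 = $90.00
Total = $1125.00 + $90.00 = $1215.00


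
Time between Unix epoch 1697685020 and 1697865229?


180209 seconds (50.1 hours / 2.09 days)

Difference = 1697865229 - 1697685020 = 180209 seconds
In hours: 180209 / 3600 ≈ 50.1
In days: 180209 / 86400 ≈ 2.09


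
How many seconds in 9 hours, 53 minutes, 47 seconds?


Hours: 9 × 3600 = 32400
Minutes: 53 × 60 = 3180
Seconds: 47
Total = 32400 + 3180 + 47 = 35627

35627 seconds


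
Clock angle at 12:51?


Hour hand (12 ≡ 0 on the dial): 0×30 + 51×0.5 = 25.5°
Minute hand = 51×6 = 306°
Difference = |25.5 - 306| = 280.5°
Since > 180°: 360 - 280.5 = 79.5°

79.5°


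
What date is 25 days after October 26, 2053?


Start: October 26, 2053
Add 25 days
October 26 → November 1: 31 - 26 + 1 = 6 days (25 - 6 = 19 left)
November 1 + 19 = November 20, 2053

November 20, 2053


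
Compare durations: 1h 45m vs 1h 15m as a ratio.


7:5 (1.40)

Duration 1: 105 minutes
Duration 2: 75 minutes
Ratio = 105:75
GCD = 15
Simplified = 7:5
As a decimal: 7/5 = 1.40


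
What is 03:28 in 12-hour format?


Hour: 3
3 < 12 → AM

3:28 AM


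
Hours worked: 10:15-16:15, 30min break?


Total time = (16×60+15) - (10×60+15)
= 975 - 615 = 360 min
Minus break: 360 - 30 = 330 min
= 5h 30m

5h 30m (330 minutes)


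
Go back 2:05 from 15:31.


Start: 931 minutes from midnight
Subtract: 125 minutes
Remaining: 931 - 125 = 806
Hours: 13, Minutes: 26

13:26


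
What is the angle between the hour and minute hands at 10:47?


41.5°

Hour hand = 10×30 + 47×0.5 = 323.5°
Minute hand = 47×6 = 282°
Difference = |323.5 - 282| = 41.5°


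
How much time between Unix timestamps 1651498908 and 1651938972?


440064 seconds (122.2 hours / 5.09 days)

Difference = 1651938972 - 1651498908 = 440064 seconds
In hours: 440064 / 3600 ≈ 122.2
In days: 440064 / 86400 ≈ 5.09


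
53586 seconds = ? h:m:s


14h 53m 6s

Hours: 53586 ÷ 3600 = 14 remainder 3186
Minutes: 3186 ÷ 60 = 53 remainder 6
Seconds: 6


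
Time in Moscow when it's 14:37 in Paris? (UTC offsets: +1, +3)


16:37

Time difference = UTC+3 - UTC+1 = +2 hours
New hour = (14 + 2) mod 24
= 16 mod 24 = 16
Minutes unchanged → 16:37


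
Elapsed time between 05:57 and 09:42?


End time in minutes: 9×60 + 42 = 582
Start time in minutes: 5×60 + 57 = 357
Difference = 582 - 357 = 225 minutes
= 3 hours 45 minutes

3h 45m


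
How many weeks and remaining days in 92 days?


13 weeks 1 days

Weeks: 92 ÷ 7 = 13 remainder 1


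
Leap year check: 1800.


Rules: divisible by 4 AND (not by 100 OR by 400)
1800 ÷ 4 = 450 exactly → divisible by 4
1800 ÷ 100 = 18 exactly → divisible by 100
1800 ÷ 400 = 4 remainder 200 → not divisible by 400
Divisible by 100 but not by 400 → not a leap year

No


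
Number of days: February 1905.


Month: February (month 2)
February: 28 or 29 (leap year)
1905 leap year? No

28 days


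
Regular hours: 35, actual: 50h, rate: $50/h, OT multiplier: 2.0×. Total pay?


$3250.00

Regular: 35h × $50 = $1750.00
Overtime: 50 - 35 = 15h
OT pay: 15h × $50 × 2.0 = $1500.00
Total = $1750.00 + $1500.00 = $3250.00


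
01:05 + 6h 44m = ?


07:49

Start: 65 minutes from midnight
Add: 404 minutes
Total: 469 minutes
Hours: 469 ÷ 60 = 7 remainder 49


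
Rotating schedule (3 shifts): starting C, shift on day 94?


Shifts: A, B, C
Start: C (index 2)
Day 94: (2 + 94 - 1) mod 3
= 95 mod 3
= 2
Index 2 → shift C

Shift C


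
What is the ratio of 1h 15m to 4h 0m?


5:16 (0.31)

Duration 1: 75 minutes
Duration 2: 240 minutes
Ratio = 75:240
GCD = 15
Simplified = 5:16
As a decimal: 5/16 ≈ 0.31


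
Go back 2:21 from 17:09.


14:48

Start: 1029 minutes from midnight
Subtract: 141 minutes
Remaining: 1029 - 141 = 888
Hours: 14, Minutes: 48


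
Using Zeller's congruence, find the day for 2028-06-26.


Zeller's congruence:
q=26, m=6, k=28, j=20
h = (26 + ⌊13×7/5⌋ + 28 + ⌊28/4⌋ + ⌊20/4⌋ - 2×20) mod 7
= (26 + 18 + 28 + 7 + 5 - 40) mod 7
= 44 mod 7 = 2
h=2 → Monday

Monday


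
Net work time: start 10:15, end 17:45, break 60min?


6h 30m (390 minutes)

Total time = (17×60+45) - (10×60+15)
= 1065 - 615 = 450 min
Minus break: 450 - 60 = 390 min
= 6h 30m


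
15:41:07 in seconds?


56467 seconds

Hours: 15 × 3600 = 54000
Minutes: 41 × 60 = 2460
Seconds: 7
Total = 54000 + 2460 + 7 = 56467


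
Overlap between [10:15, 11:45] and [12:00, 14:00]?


Meeting A: 615-705 (in minutes from midnight)
Meeting B: 720-840
Overlap start = max(615, 720) = 720
Overlap end = min(705, 840) = 705
Overlap = max(0, 705 - 720) = 0 min

0 minutes


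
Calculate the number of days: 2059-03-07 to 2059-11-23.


261 days

From March 7, 2059 to November 23, 2059
Rest of March 2059: 31 - 7 = 24
Full months: April 30, May 31, June 30, July 31, August 31, September 30, October 31
Days into November 2059: 23
Total = 24 + 30 + 31 + 30 + 31 + 31 + 30 + 31 + 23 = 261 days


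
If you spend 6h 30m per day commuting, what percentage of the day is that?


Time: 390 minutes
Day: 1440 minutes
Percentage = (390/1440) × 100 ≈ 27.1%

27.1%


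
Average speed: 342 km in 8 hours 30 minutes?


40.2 km/h

Distance: 342 km
Time: 8h 30m = 510 min = 510/60 = 17/2 hours
Speed = 342 ÷ (17/2) = 342 × 2 / 17 = 684/17 ≈ 40.2 km/h


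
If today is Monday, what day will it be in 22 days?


Start: Monday (index 0)
(0 + 22) mod 7
= 22 mod 7
= 1
Index 1 → Tuesday

Tuesday


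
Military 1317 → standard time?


Hour: 13
13 - 12 = 1 → PM

1:17 PM


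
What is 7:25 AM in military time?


Input: 7:25 AM
AM hour stays: 7

07:25


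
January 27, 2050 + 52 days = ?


Start: January 27, 2050
Add 52 days
January 27 → February 1: 31 - 27 + 1 = 5 days (52 - 5 = 47 left)
February 1 → March 1: 28 - 1 + 1 = 28 days (47 - 28 = 19 left)
March 1 + 19 = March 20, 2050

March 20, 2050


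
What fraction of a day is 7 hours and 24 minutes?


Total minutes: 7×60 + 24 = 444
Day = 24×60 = 1440 minutes
Fraction = 444/1440 ≈ 0.3083
As a percentage: 444/1440 × 100 ≈ 30.83%

0.3083 (30.83%)


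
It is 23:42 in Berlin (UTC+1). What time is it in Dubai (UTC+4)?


02:42 (next day)

Time difference = UTC+4 - UTC+1 = +3 hours
New hour = (23 + 3) mod 24
= 26 mod 24 = 2
Minutes unchanged → 02:42; 26 ≥ 24 → next day


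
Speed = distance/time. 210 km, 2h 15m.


Distance: 210 km
Time: 2h 15m = 135 min = 135/60 = 9/4 hours
Speed = 210 ÷ (9/4) = 210 × 4 / 9 = 840/9 ≈ 93.3 km/h

93.3 km/h


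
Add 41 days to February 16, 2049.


March 29, 2049

Start: February 16, 2049
Add 41 days
February 16 → March 1: 28 - 16 + 1 = 13 days (41 - 13 = 28 left)
March 1 + 28 = March 29, 2049


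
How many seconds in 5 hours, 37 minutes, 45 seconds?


Hours: 5 × 3600 = 18000
Minutes: 37 × 60 = 2220
Seconds: 45
Total = 18000 + 2220 + 45 = 20265

20265 seconds


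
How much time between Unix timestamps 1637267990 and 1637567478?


Difference = 1637567478 - 1637267990 = 299488 seconds
In hours: 299488 / 3600 ≈ 83.2
In days: 299488 / 86400 ≈ 3.47

299488 seconds (83.2 hours / 3.47 days)


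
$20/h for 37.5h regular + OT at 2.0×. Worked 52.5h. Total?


Regular: 37.5h × $20 = $750.00
Overtime: 52.5 - 37.5 = 15.0h
OT pay: 15.0h × $20 × 2.0 = $600.00
Total = $750.00 + $600.00 = $1350.00

$1350.00


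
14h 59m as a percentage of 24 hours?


Total minutes: 14×60 + 59 = 899
Day = 24×60 = 1440 minutes
Fraction = 899/1440 ≈ 0.6243
As a percentage: 899/1440 × 100 ≈ 62.43%

0.6243 (62.43%)


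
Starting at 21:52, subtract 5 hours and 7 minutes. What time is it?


Start: 1312 minutes from midnight
Subtract: 307 minutes
Remaining: 1312 - 307 = 1005
Hours: 16, Minutes: 45

16:45


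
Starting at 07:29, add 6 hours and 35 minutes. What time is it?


14:04

Start: 449 minutes from midnight
Add: 395 minutes
Total: 844 minutes
Hours: 844 ÷ 60 = 14 remainder 4


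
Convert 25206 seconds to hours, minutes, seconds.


Hours: 25206 ÷ 3600 = 7 remainder 6
Minutes: 6 ÷ 60 = 0 remainder 6
Seconds: 6

7h 0m 6s


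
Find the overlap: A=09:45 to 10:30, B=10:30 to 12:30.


0 minutes

Meeting A: 585-630 (in minutes from midnight)
Meeting B: 630-750
Overlap start = max(585, 630) = 630
Overlap end = min(630, 750) = 630
Overlap = max(0, 630 - 630) = 0 min


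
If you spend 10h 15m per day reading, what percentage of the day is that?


42.7%

Time: 615 minutes
Day: 1440 minutes
Percentage = (615/1440) × 100 ≈ 42.7%


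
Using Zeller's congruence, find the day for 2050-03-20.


Sunday

Zeller's congruence:
q=20, m=3, k=50, j=20
h = (20 + ⌊13×4/5⌋ + 50 + ⌊50/4⌋ + ⌊20/4⌋ - 2×20) mod 7
= (20 + 10 + 50 + 12 + 5 - 40) mod 7
= 57 mod 7 = 1
h=1 → Sunday


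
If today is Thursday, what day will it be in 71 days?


Friday

Start: Thursday (index 3)
(3 + 71) mod 7
= 74 mod 7
= 4
Index 4 → Friday


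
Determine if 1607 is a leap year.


No

Rules: divisible by 4 AND (not by 100 OR by 400)
1607 ÷ 4 = 401 remainder 3 → not divisible by 4
Not divisible by 4 → not a leap year


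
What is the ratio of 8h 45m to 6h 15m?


7:5 (1.40)

Duration 1: 525 minutes
Duration 2: 375 minutes
Ratio = 525:375
GCD = 75
Simplified = 7:5
As a decimal: 7/5 = 1.40


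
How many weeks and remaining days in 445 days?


63 weeks 4 days

Weeks: 445 ÷ 7 = 63 remainder 4


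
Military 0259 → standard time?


Hour: 2
2 < 12 → AM

2:59 AM


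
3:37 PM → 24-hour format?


Input: 3:37 PM
PM: 3 + 12 = 15

15:37


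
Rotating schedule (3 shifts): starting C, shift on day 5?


Shift A

Shifts: A, B, C
Start: C (index 2)
Day 5: (2 + 5 - 1) mod 3
= 6 mod 3
= 0
Index 0 → shift A


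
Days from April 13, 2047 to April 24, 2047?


From April 13, 2047 to April 24, 2047
Same month: 24 - 13 = 11 days

11 days


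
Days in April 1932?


30 days

Month: April (month 4)
April has 30 days


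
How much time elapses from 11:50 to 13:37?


End time in minutes: 13×60 + 37 = 817
Start time in minutes: 11×60 + 50 = 710
Difference = 817 - 710 = 107 minutes
= 1 hours 47 minutes

1h 47m


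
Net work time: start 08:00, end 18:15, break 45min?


Total time = (18×60+15) - (8×60+0)
= 1095 - 480 = 615 min
Minus break: 615 - 45 = 570 min
= 9h 30m

9h 30m (570 minutes)


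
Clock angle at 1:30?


135.0°

Hour hand = 1×30 + 30×0.5 = 45.0°
Minute hand = 30×6 = 180°
Difference = |45.0 - 180| = 135.0°


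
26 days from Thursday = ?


Start: Thursday (index 3)
(3 + 26) mod 7
= 29 mod 7
= 1
Index 1 → Tuesday

Tuesday


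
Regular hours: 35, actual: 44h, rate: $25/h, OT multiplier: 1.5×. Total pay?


$1212.50

Regular: 35h × $25 = $875.00
Overtime: 44 - 35 = 9h
OT pay: 9h × $25 × 1.5 = $337.50
Total = $875.00 + $337.50 = $1212.50


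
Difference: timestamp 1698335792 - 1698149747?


186045 seconds (51.7 hours / 2.15 days)

Difference = 1698335792 - 1698149747 = 186045 seconds
In hours: 186045 / 3600 ≈ 51.7
In days: 186045 / 86400 ≈ 2.15


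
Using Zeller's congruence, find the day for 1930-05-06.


Tuesday

Zeller's congruence:
q=6, m=5, k=30, j=19
h = (6 + ⌊13×6/5⌋ + 30 + ⌊30/4⌋ + ⌊19/4⌋ - 2×19) mod 7
= (6 + 15 + 30 + 7 + 4 - 38) mod 7
= 24 mod 7 = 3
h=3 → Tuesday


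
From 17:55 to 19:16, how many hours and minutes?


1h 21m

End time in minutes: 19×60 + 16 = 1156
Start time in minutes: 17×60 + 55 = 1075
Difference = 1156 - 1075 = 81 minutes
= 1 hours 21 minutes


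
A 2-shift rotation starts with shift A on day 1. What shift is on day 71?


Shift A

Shifts: A, B
Start: A (index 0)
Day 71: (0 + 71 - 1) mod 2
= 70 mod 2
= 0
Index 0 → shift A


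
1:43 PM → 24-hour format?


13:43

Input: 1:43 PM
PM: 1 + 12 = 13


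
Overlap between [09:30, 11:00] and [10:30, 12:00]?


30 minutes

Meeting A: 570-660 (in minutes from midnight)
Meeting B: 630-720
Overlap start = max(570, 630) = 630
Overlap end = min(660, 720) = 660
Overlap = max(0, 660 - 630) = 30 min


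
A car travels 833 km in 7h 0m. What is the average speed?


Distance: 833 km
Time: 7 hours
Speed = 833 / 7 = 119.0 km/h

119.0 km/h


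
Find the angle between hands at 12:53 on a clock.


Hour hand (12 ≡ 0 on the dial): 0×30 + 53×0.5 = 26.5°
Minute hand = 53×6 = 318°
Difference = |26.5 - 318| = 291.5°
Since > 180°: 360 - 291.5 = 68.5°

68.5°


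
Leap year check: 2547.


Rules: divisible by 4 AND (not by 100 OR by 400)
2547 ÷ 4 = 636 remainder 3 → not divisible by 4
Not divisible by 4 → not a leap year

No


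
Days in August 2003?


Month: August (month 8)
August has 31 days

31 days


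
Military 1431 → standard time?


2:31 PM

Hour: 14
14 - 12 = 2 → PM


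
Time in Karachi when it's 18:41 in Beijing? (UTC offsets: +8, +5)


15:41

Time difference = UTC+5 - UTC+8 = -3 hours
New hour = (18 -3) mod 24
= 15 mod 24 = 15
Minutes unchanged → 15:41


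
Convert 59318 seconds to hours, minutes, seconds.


16h 28m 38s

Hours: 59318 ÷ 3600 = 16 remainder 1718
Minutes: 1718 ÷ 60 = 28 remainder 38
Seconds: 38


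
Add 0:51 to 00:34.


01:25

Start: 34 minutes from midnight
Add: 51 minutes
Total: 85 minutes
Hours: 85 ÷ 60 = 1 remainder 25


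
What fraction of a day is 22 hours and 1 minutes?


0.9174 (91.74%)

Total minutes: 22×60 + 1 = 1321
Day = 24×60 = 1440 minutes
Fraction = 1321/1440 ≈ 0.9174
As a percentage: 1321/1440 × 100 ≈ 91.74%


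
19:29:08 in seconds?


70148 seconds

Hours: 19 × 3600 = 68400
Minutes: 29 × 60 = 1740
Seconds: 8
Total = 68400 + 1740 + 8 = 70148


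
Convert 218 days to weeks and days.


Weeks: 218 ÷ 7 = 31 remainder 1

31 weeks 1 days


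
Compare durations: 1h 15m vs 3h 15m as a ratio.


Duration 1: 75 minutes
Duration 2: 195 minutes
Ratio = 75:195
GCD = 15
Simplified = 5:13
As a decimal: 5/13 ≈ 0.38

5:13 (0.38)


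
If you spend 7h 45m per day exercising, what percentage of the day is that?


Time: 465 minutes
Day: 1440 minutes
Percentage = (465/1440) × 100 ≈ 32.3%

32.3%


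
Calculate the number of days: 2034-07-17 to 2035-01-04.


171 days

From July 17, 2034 to January 4, 2035
Rest of July 2034: 31 - 17 = 14
Full months: August 31, September 30, October 31, November 30, December 31
Days into January 2035: 4
Total = 14 + 31 + 30 + 31 + 30 + 31 + 4 = 171 days


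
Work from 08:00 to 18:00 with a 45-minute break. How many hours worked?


9h 15m (555 minutes)

Total time = (18×60+0) - (8×60+0)
= 1080 - 480 = 600 min
Minus break: 600 - 45 = 555 min
= 9h 15m


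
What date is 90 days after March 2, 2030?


May 31, 2030

Start: March 2, 2030
Add 90 days
March 2 → April 1: 31 - 2 + 1 = 30 days (90 - 30 = 60 left)
April 1 → May 1: 30 - 1 + 1 = 30 days (60 - 30 = 30 left)
May 1 + 30 = May 31, 2030


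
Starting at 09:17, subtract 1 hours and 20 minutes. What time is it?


07:57

Start: 557 minutes from midnight
Subtract: 80 minutes
Remaining: 557 - 80 = 477
Hours: 7, Minutes: 57


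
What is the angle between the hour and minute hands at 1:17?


63.5°

Hour hand = 1×30 + 17×0.5 = 38.5°
Minute hand = 17×6 = 102°
Difference = |38.5 - 102| = 63.5°


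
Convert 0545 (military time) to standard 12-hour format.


5:45 AM

Hour: 5
5 < 12 → AM


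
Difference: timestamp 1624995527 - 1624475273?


Difference = 1624995527 - 1624475273 = 520254 seconds
In hours: 520254 / 3600 ≈ 144.5
In days: 520254 / 86400 ≈ 6.02

520254 seconds (144.5 hours / 6.02 days)


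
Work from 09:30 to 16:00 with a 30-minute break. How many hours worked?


Total time = (16×60+0) - (9×60+30)
= 960 - 570 = 390 min
Minus break: 390 - 30 = 360 min
= 6h 0m

6h 0m (360 minutes)


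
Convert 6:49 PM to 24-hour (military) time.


Input: 6:49 PM
PM: 6 + 12 = 18

18:49


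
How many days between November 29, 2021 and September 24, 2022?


From November 29, 2021 to September 24, 2022
Rest of November 2021: 30 - 29 = 1
Full months: December 31, January 31, February 2022 28, March 31, April 30, May 31, June 30, July 31, August 31
Days into September 2022: 24
Total = 1 + 31 + 31 + 28 + 31 + 30 + 31 + 30 + 31 + 31 + 24 = 299 days

299 days


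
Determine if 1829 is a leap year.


No

Rules: divisible by 4 AND (not by 100 OR by 400)
1829 ÷ 4 = 457 remainder 1 → not divisible by 4
Not divisible by 4 → not a leap year


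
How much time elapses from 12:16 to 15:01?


2h 45m

End time in minutes: 15×60 + 1 = 901
Start time in minutes: 12×60 + 16 = 736
Difference = 901 - 736 = 165 minutes
= 2 hours 45 minutes


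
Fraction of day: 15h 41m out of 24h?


0.6535 (65.35%)

Total minutes: 15×60 + 41 = 941
Day = 24×60 = 1440 minutes
Fraction = 941/1440 ≈ 0.6535
As a percentage: 941/1440 × 100 ≈ 65.35%


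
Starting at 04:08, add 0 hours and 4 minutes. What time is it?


04:12

Start: 248 minutes from midnight
Add: 4 minutes
Total: 252 minutes
Hours: 252 ÷ 60 = 4 remainder 12


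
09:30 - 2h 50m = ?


Start: 570 minutes from midnight
Subtract: 170 minutes
Remaining: 570 - 170 = 400
Hours: 6, Minutes: 40

06:40


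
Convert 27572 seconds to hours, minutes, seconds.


7h 39m 32s

Hours: 27572 ÷ 3600 = 7 remainder 2372
Minutes: 2372 ÷ 60 = 39 remainder 32
Seconds: 32


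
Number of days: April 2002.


Month: April (month 4)
April has 30 days

30 days


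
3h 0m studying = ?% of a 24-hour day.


Time: 180 minutes
Day: 1440 minutes
Percentage = (180/1440) × 100 = 12.5%

12.5%


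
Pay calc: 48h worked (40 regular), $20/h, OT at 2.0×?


Regular: 40h × $20 = $800.00
Overtime: 48 - 40 = 8h
OT pay: 8h × $20 × 2.0 = $320.00
Total = $800.00 + $320.00 = $1120.00

$1120.00


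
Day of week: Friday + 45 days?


Monday

Start: Friday (index 4)
(4 + 45) mod 7
= 49 mod 7
= 0
Index 0 → Monday


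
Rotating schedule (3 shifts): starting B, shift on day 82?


Shift B

Shifts: A, B, C
Start: B (index 1)
Day 82: (1 + 82 - 1) mod 3
= 82 mod 3
= 1
Index 1 → shift B


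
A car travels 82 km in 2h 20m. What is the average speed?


35.1 km/h

Distance: 82 km
Time: 2h 20m = 140 min = 140/60 = 7/3 hours
Speed = 82 ÷ (7/3) = 82 × 3 / 7 = 246/7 ≈ 35.1 km/h


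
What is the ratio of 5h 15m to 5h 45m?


Duration 1: 315 minutes
Duration 2: 345 minutes
Ratio = 315:345
GCD = 15
Simplified = 21:23
As a decimal: 21/23 ≈ 0.91

21:23 (0.91)


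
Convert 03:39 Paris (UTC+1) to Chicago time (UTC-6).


20:39 (previous day)

Time difference = UTC-6 - UTC+1 = -7 hours
New hour = (3 -7) mod 24
= -4 mod 24 = 20
Minutes unchanged → 20:39; -4 < 0 → previous day


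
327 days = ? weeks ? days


46 weeks 5 days

Weeks: 327 ÷ 7 = 46 remainder 5


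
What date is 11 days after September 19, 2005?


Start: September 19, 2005
Add 11 days
September 19 + 11 = September 30, 2005

September 30, 2005


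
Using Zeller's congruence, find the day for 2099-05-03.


Sunday

Zeller's congruence:
q=3, m=5, k=99, j=20
h = (3 + ⌊13×6/5⌋ + 99 + ⌊99/4⌋ + ⌊20/4⌋ - 2×20) mod 7
= (3 + 15 + 99 + 24 + 5 - 40) mod 7
= 106 mod 7 = 1
h=1 → Sunday


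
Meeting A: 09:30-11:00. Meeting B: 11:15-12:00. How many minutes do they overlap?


0 minutes

Meeting A: 570-660 (in minutes from midnight)
Meeting B: 675-720
Overlap start = max(570, 675) = 675
Overlap end = min(660, 720) = 660
Overlap = max(0, 660 - 675) = 0 min


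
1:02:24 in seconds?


Hours: 1 × 3600 = 3600
Minutes: 2 × 60 = 120
Seconds: 24
Total = 3600 + 120 + 24 = 3744

3744 seconds


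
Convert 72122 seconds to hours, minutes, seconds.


Hours: 72122 ÷ 3600 = 20 remainder 122
Minutes: 122 ÷ 60 = 2 remainder 2
Seconds: 2

20h 2m 2s


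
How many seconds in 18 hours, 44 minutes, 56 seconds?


Hours: 18 × 3600 = 64800
Minutes: 44 × 60 = 2640
Seconds: 56
Total = 64800 + 2640 + 56 = 67496

67496 seconds


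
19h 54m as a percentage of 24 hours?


0.8292 (82.92%)

Total minutes: 19×60 + 54 = 1194
Day = 24×60 = 1440 minutes
Fraction = 1194/1440 ≈ 0.8292
As a percentage: 1194/1440 × 100 ≈ 82.92%


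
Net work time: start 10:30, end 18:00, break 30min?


Total time = (18×60+0) - (10×60+30)
= 1080 - 630 = 450 min
Minus break: 450 - 30 = 420 min
= 7h 0m

7h 0m (420 minutes)


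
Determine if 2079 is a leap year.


No

Rules: divisible by 4 AND (not by 100 OR by 400)
2079 ÷ 4 = 519 remainder 3 → not divisible by 4
Not divisible by 4 → not a leap year


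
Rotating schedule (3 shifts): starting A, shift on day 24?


Shifts: A, B, C
Start: A (index 0)
Day 24: (0 + 24 - 1) mod 3
= 23 mod 3
= 2
Index 2 → shift C

Shift C


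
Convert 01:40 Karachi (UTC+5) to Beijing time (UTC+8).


Time difference = UTC+8 - UTC+5 = +3 hours
New hour = (1 + 3) mod 24
= 4 mod 24 = 4
Minutes unchanged → 04:40

04:40


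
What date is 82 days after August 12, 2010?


November 2, 2010

Start: August 12, 2010
Add 82 days
August 12 → September 1: 31 - 12 + 1 = 20 days (82 - 20 = 62 left)
September 1 → October 1: 30 - 1 + 1 = 30 days (62 - 30 = 32 left)
October 1 → November 1: 31 - 1 + 1 = 31 days (32 - 31 = 1 left)
November 1 + 1 = November 2, 2010


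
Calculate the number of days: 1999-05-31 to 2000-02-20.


From May 31, 1999 to February 20, 2000
Rest of May 1999: 31 - 31 = 0
Full months: June 30, July 31, August 31, September 30, October 31, November 30, December 31, January 31
Days into February 2000: 20
Total = 0 + 30 + 31 + 31 + 30 + 31 + 30 + 31 + 31 + 20 = 265 days

265 days


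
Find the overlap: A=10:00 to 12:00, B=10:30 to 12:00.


90 minutes

Meeting A: 600-720 (in minutes from midnight)
Meeting B: 630-720
Overlap start = max(600, 630) = 630
Overlap end = min(720, 720) = 720
Overlap = max(0, 720 - 630) = 90 min


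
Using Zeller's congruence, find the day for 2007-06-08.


Zeller's congruence:
q=8, m=6, k=7, j=20
h = (8 + ⌊13×7/5⌋ + 7 + ⌊7/4⌋ + ⌊20/4⌋ - 2×20) mod 7
= (8 + 18 + 7 + 1 + 5 - 40) mod 7
= -1 mod 7 = 6
h=6 → Friday

Friday


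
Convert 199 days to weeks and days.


28 weeks 3 days

Weeks: 199 ÷ 7 = 28 remainder 3


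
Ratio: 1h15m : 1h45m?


5:7 (0.71)

Duration 1: 75 minutes
Duration 2: 105 minutes
Ratio = 75:105
GCD = 15
Simplified = 5:7
As a decimal: 5/7 ≈ 0.71


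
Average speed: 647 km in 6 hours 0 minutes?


Distance: 647 km
Time: 6 hours
Speed = 647 / 6 ≈ 107.8 km/h

107.8 km/h


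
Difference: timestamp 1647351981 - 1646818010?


533971 seconds (148.3 hours / 6.18 days)

Difference = 1647351981 - 1646818010 = 533971 seconds
In hours: 533971 / 3600 ≈ 148.3
In days: 533971 / 86400 ≈ 6.18


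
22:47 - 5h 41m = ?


17:06

Start: 1367 minutes from midnight
Subtract: 341 minutes
Remaining: 1367 - 341 = 1026
Hours: 17, Minutes: 6


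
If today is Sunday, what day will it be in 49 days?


Sunday

Start: Sunday (index 6)
(6 + 49) mod 7
= 55 mod 7
= 6
Index 6 → Sunday


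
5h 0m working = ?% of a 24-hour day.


Time: 300 minutes
Day: 1440 minutes
Percentage = (300/1440) × 100 ≈ 20.8%

20.8%


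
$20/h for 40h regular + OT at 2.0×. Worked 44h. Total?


$960.00

Regular: 40h × $20 = $800.00
Overtime: 44 - 40 = 4h
OT pay: 4h × $20 × 2.0 = $160.00
Total = $800.00 + $160.00 = $960.00


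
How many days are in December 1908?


31 days

Month: December (month 12)
December has 31 days


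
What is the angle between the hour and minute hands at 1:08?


Hour hand = 1×30 + 8×0.5 = 34.0°
Minute hand = 8×6 = 48°
Difference = |34.0 - 48| = 14.0°

14.0°


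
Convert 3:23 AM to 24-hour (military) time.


Input: 3:23 AM
AM hour stays: 3

03:23


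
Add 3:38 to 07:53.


Start: 473 minutes from midnight
Add: 218 minutes
Total: 691 minutes
Hours: 691 ÷ 60 = 11 remainder 31

11:31


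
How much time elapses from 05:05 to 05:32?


0h 27m

End time in minutes: 5×60 + 32 = 332
Start time in minutes: 5×60 + 5 = 305
Difference = 332 - 305 = 27 minutes
= 0 hours 27 minutes


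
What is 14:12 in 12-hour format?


2:12 PM

Hour: 14
14 - 12 = 2 → PM


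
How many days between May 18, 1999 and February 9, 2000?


From May 18, 1999 to February 9, 2000
Rest of May 1999: 31 - 18 = 13
Full months: June 30, July 31, August 31, September 30, October 31, November 30, December 31, January 31
Days into February 2000: 9
Total = 13 + 30 + 31 + 31 + 30 + 31 + 30 + 31 + 31 + 9 = 267 days

267 days


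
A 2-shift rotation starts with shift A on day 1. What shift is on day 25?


Shifts: A, B
Start: A (index 0)
Day 25: (0 + 25 - 1) mod 2
= 24 mod 2
= 0
Index 0 → shift A

Shift A


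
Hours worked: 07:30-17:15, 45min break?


9h 0m (540 minutes)

Total time = (17×60+15) - (7×60+30)
= 1035 - 450 = 585 min
Minus break: 585 - 45 = 540 min
= 9h 0m


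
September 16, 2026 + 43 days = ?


Start: September 16, 2026
Add 43 days
September 16 → October 1: 30 - 16 + 1 = 15 days (43 - 15 = 28 left)
October 1 + 28 = October 29, 2026

October 29, 2026


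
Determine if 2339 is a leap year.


No

Rules: divisible by 4 AND (not by 100 OR by 400)
2339 ÷ 4 = 584 remainder 3 → not divisible by 4
Not divisible by 4 → not a leap year


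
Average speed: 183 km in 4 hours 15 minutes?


43.1 km/h

Distance: 183 km
Time: 4h 15m = 255 min = 255/60 = 17/4 hours
Speed = 183 ÷ (17/4) = 183 × 4 / 17 = 732/17 ≈ 43.1 km/h


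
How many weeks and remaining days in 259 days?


37 weeks 0 days

Weeks: 259 ÷ 7 = 37 remainder 0


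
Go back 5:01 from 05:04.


Start: 304 minutes from midnight
Subtract: 301 minutes
Remaining: 304 - 301 = 3
Hours: 0, Minutes: 3

00:03


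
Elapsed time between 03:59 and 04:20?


0h 21m

End time in minutes: 4×60 + 20 = 260
Start time in minutes: 3×60 + 59 = 239
Difference = 260 - 239 = 21 minutes
= 0 hours 21 minutes


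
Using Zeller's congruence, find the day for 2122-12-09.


Zeller's congruence:
q=9, m=12, k=22, j=21
h = (9 + ⌊13×13/5⌋ + 22 + ⌊22/4⌋ + ⌊21/4⌋ - 2×21) mod 7
= (9 + 33 + 22 + 5 + 5 - 42) mod 7
= 32 mod 7 = 4
h=4 → Wednesday

Wednesday


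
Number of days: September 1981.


30 days

Month: September (month 9)
September has 30 days


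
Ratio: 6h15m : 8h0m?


25:32 (0.78)

Duration 1: 375 minutes
Duration 2: 480 minutes
Ratio = 375:480
GCD = 15
Simplified = 25:32
As a decimal: 25/32 ≈ 0.78


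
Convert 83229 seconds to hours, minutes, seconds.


Hours: 83229 ÷ 3600 = 23 remainder 429
Minutes: 429 ÷ 60 = 7 remainder 9
Seconds: 9

23h 7m 9s


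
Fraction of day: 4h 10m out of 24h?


0.1736 (17.36%)

Total minutes: 4×60 + 10 = 250
Day = 24×60 = 1440 minutes
Fraction = 250/1440 ≈ 0.1736
As a percentage: 250/1440 × 100 ≈ 17.36%


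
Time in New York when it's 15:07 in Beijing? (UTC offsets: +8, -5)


Time difference = UTC-5 - UTC+8 = -13 hours
New hour = (15 -13) mod 24
= 2 mod 24 = 2
Minutes unchanged → 02:07

02:07


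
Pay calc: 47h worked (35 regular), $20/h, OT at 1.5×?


Regular: 35h × $20 = $700.00
Overtime: 47 - 35 = 12h
OT pay: 12h × $20 × 1.5 = $360.00
Total = $700.00 + $360.00 = $1060.00

$1060.00


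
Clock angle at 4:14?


Hour hand = 4×30 + 14×0.5 = 127.0°
Minute hand = 14×6 = 84°
Difference = |127.0 - 84| = 43.0°

43.0°


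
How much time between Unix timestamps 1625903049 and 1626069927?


166878 seconds (46.4 hours / 1.93 days)

Difference = 1626069927 - 1625903049 = 166878 seconds
In hours: 166878 / 3600 ≈ 46.4
In days: 166878 / 86400 ≈ 1.93


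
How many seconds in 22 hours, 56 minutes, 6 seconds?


Hours: 22 × 3600 = 79200
Minutes: 56 × 60 = 3360
Seconds: 6
Total = 79200 + 3360 + 6 = 82566

82566 seconds
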